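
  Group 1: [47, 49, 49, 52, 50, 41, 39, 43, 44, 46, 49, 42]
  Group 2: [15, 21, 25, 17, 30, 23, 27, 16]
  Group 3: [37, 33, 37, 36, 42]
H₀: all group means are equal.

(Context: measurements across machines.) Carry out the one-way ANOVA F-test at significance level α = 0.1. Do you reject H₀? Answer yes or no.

reject H₀: yes

Group means [45.92, 21.75, 37.00], grand mean 36.400
SSB = Σnᵢ(x̄ᵢ−x̄)² = 2805.583; SSW = ΣΣ(x−x̄ᵢ)² = 434.417
MSB = 2805.583/2 = 1402.7917; MSW = 434.417/22 = 19.7462
F = MSB/MSW = 71.0411
df = (2, 22)
p-value (upper-tail) = 0.00000
At α=0.1: p < α → reject H₀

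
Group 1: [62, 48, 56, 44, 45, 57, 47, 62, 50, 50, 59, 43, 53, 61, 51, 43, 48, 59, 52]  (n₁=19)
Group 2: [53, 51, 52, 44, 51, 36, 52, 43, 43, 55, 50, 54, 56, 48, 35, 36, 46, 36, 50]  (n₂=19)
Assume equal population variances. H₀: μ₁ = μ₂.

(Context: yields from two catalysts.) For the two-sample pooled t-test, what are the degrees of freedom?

degrees of freedom = 36

df = n₁ + n₂ − 2 = 19 + 19 − 2 = 36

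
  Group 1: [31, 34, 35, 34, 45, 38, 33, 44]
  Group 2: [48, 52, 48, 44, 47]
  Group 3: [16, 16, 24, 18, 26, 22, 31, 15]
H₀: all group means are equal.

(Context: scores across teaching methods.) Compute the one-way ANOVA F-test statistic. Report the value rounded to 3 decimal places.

test statistic = 47.102

Group means [36.75, 47.80, 21.00], grand mean 33.381
SSB = Σnᵢ(x̄ᵢ−x̄)² = 2356.652; SSW = ΣΣ(x−x̄ᵢ)² = 450.300
MSB = 2356.652/2 = 1178.3262; MSW = 450.300/18 = 25.0167
F = MSB/MSW = 47.1016
df = (2, 18)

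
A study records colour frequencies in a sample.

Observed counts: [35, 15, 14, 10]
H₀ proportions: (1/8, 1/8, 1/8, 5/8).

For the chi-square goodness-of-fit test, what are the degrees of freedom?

degrees of freedom = 3

df = k − 1 = 4 − 1 = 3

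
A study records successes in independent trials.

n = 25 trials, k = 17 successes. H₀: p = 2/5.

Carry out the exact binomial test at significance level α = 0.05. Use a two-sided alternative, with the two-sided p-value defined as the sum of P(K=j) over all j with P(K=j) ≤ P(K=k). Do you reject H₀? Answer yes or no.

reject H₀: yes

Exact binomial: n=25, k=17, p₀=2/5=0.4000
P(X=j) = C(n,j)·p₀^j·(1−p₀)^(n−j); p = Σ P(X=j) over j with P(X=j) ≤ P(X=17)
p-value (two-sided) = 0.00669
At α=0.05: p < α → reject H₀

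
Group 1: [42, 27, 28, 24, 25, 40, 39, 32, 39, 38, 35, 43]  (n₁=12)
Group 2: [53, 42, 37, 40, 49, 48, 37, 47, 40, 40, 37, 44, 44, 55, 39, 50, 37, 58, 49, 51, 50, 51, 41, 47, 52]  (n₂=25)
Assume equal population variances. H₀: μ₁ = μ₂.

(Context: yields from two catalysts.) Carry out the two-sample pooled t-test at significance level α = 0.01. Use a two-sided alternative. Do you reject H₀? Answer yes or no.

x̄₁=34.333, s₁=6.853, n₁=12
x̄₂=45.520, s₂=6.259, n₂=25
s_p² = [11·6.853² + 24·6.259²]/35 = 41.6259
SE = √(s_p²·(1/12+1/25)) = 2.2658
t = (34.333−45.520)/2.2658 = -4.9372
df = 35
p-value (two-sided) = 0.00002
At α=0.01: p < α → reject H₀

reject H₀: yes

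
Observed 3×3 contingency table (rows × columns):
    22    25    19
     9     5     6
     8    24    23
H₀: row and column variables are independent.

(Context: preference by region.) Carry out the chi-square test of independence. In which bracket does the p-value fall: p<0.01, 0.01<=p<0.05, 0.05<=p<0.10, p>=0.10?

p-value bracket: 0.05<=p<0.10

Row totals [66, 20, 55], col totals [39, 54, 48], n=141
χ² = (22−18.26)²/18.26 + (25−25.28)²/25.28 + (19−22.47)²/22.47 + (9−5.53)²/5.53 + (5−7.66)²/7.66 + (6−6.81)²/6.81 + (8−15.21)²/15.21 + (24−21.06)²/21.06 + (23−18.72)²/18.72 = 9.3060
df = 4
p-value (upper-tail) = 0.05389
→ bracket: 0.05<=p<0.10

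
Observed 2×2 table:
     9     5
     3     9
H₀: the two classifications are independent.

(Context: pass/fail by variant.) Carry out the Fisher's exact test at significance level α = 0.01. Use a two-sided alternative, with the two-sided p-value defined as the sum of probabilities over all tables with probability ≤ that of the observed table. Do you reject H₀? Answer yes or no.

Margins: r₁=14, r₂=12, c₁=12, c₂=14, n=26
p_obs = C(14,9)·C(12,3)/C(26,12); sum pmf over tables with pmf ≤ p_obs
p-value (two-sided) = 0.06184
At α=0.01: p ≥ α → fail to reject H₀

reject H₀: no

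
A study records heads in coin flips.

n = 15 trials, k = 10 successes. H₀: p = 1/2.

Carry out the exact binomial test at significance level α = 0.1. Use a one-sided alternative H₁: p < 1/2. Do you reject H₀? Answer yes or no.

reject H₀: no

Exact binomial: n=15, k=10, p₀=1/2=0.5000
P(X≤10) from Σ C(n,i)·p₀^i·(1−p₀)^(n−i)
p-value (one-sided, H₁ less) = 0.94077
At α=0.1: p ≥ α → fail to reject H₀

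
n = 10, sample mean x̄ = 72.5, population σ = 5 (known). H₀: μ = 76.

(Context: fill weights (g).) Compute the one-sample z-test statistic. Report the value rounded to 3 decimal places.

test statistic = -2.214

SE = σ/√n = 5/√10 = 1.5811
z = (x̄−μ₀)/SE = (72.5−76)/1.5811 = -2.2136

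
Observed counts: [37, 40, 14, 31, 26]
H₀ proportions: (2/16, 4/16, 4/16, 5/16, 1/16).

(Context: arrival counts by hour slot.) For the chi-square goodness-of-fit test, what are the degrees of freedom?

df = k − 1 = 5 − 1 = 4

degrees of freedom = 4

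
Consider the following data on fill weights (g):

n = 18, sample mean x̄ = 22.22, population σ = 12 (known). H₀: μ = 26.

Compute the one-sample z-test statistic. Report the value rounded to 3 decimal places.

test statistic = -1.336

SE = σ/√n = 12/√18 = 2.8284
z = (x̄−μ₀)/SE = (22.22−26)/2.8284 = -1.3364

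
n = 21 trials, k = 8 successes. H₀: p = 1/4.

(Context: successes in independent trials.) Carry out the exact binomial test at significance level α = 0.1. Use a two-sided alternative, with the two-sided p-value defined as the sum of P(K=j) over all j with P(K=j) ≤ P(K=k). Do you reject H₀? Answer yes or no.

reject H₀: no

Exact binomial: n=21, k=8, p₀=1/4=0.2500
P(X=j) = C(n,j)·p₀^j·(1−p₀)^(n−j); p = Σ P(X=j) over j with P(X=j) ≤ P(X=8)
p-value (two-sided) = 0.20444
At α=0.1: p ≥ α → fail to reject H₀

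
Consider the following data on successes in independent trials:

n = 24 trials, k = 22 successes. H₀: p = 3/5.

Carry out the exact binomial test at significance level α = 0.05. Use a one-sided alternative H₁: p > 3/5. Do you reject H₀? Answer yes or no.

Exact binomial: n=24, k=22, p₀=3/5=0.6000
P(X≥22) from Σ C(n,i)·p₀^i·(1−p₀)^(n−i)
p-value (one-sided, H₁ greater) = 0.00066
At α=0.05: p < α → reject H₀

reject H₀: yes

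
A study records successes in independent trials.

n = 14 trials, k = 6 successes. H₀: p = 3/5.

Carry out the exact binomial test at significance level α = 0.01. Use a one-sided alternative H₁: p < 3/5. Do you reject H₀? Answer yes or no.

reject H₀: no

Exact binomial: n=14, k=6, p₀=3/5=0.6000
P(X≤6) from Σ C(n,i)·p₀^i·(1−p₀)^(n−i)
p-value (one-sided, H₁ less) = 0.15014
At α=0.01: p ≥ α → fail to reject H₀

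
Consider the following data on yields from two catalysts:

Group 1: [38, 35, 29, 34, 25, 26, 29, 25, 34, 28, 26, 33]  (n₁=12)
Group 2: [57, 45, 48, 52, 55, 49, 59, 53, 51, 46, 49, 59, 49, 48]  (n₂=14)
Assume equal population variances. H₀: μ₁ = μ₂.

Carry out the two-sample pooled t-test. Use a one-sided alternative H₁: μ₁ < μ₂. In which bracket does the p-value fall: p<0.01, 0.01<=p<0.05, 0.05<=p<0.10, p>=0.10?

x̄₁=30.167, s₁=4.448, n₁=12
x̄₂=51.429, s₂=4.586, n₂=14
s_p² = [11·4.448² + 13·4.586²]/24 = 20.4623
SE = √(s_p²·(1/12+1/14)) = 1.7795
t = (30.167−51.429)/1.7795 = -11.9479
df = 24
p-value (one-sided, H₁ less) = 0.00000
→ bracket: p<0.01

p-value bracket: p<0.01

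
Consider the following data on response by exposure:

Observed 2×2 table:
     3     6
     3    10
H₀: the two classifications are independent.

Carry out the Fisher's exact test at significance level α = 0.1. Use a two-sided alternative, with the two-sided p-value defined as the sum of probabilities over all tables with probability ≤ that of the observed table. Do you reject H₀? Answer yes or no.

reject H₀: no

Margins: r₁=9, r₂=13, c₁=6, c₂=16, n=22
p_obs = C(9,3)·C(13,3)/C(22,6); sum pmf over tables with pmf ≤ p_obs
p-value (two-sided) = 0.65502
At α=0.1: p ≥ α → fail to reject H₀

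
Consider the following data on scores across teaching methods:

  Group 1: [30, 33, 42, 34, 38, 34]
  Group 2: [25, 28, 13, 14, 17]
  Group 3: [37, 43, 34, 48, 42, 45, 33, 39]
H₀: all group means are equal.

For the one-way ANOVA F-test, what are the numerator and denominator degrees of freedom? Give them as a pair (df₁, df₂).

degrees of freedom = [2, 16]

k = 3 groups, N = 19 total
df = (k−1, N−k) = (3−1, 19−3) = (2, 16)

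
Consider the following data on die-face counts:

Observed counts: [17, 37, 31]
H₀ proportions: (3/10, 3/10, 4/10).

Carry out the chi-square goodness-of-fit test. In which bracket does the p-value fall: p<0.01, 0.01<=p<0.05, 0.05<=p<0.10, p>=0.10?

p-value bracket: 0.01<=p<0.05

n = 85; E_i = n·p_i = [25.50, 25.50, 34.00]
χ² = (17−25.50)²/25.50 + (37−25.50)²/25.50 + (31−34.00)²/34.00 = 8.2843
df = 2
p-value (upper-tail) = 0.01589
→ bracket: 0.01<=p<0.05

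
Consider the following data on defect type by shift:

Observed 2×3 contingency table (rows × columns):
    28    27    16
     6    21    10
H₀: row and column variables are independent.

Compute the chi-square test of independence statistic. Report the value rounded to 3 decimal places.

test statistic = 6.290

Row totals [71, 37], col totals [34, 48, 26], n=108
χ² = (28−22.35)²/22.35 + (27−31.56)²/31.56 + (16−17.09)²/17.09 + (6−11.65)²/11.65 + (21−16.44)²/16.44 + (10−8.91)²/8.91 = 6.2896
df = 2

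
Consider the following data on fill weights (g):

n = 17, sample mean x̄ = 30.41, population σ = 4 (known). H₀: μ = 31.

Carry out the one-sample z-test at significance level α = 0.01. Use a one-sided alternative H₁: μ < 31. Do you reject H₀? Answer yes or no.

SE = σ/√n = 4/√17 = 0.9701
z = (x̄−μ₀)/SE = (30.41−31)/0.9701 = -0.6082
p-value (one-sided, H₁ less) = 0.27154
At α=0.01: p ≥ α → fail to reject H₀

reject H₀: no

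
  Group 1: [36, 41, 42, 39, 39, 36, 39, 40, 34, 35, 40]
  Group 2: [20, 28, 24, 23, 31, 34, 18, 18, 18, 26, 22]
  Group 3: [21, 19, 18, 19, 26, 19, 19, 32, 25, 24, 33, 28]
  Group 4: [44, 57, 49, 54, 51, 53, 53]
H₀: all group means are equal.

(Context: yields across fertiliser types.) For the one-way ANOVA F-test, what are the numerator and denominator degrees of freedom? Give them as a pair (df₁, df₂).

k = 4 groups, N = 41 total
df = (k−1, N−k) = (4−1, 41−4) = (3, 37)

degrees of freedom = [3, 37]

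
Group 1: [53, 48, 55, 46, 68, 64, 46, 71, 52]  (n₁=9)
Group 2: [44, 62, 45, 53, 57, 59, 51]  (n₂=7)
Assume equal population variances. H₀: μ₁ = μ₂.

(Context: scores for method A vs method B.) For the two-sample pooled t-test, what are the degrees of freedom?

df = n₁ + n₂ − 2 = 9 + 7 − 2 = 14

degrees of freedom = 14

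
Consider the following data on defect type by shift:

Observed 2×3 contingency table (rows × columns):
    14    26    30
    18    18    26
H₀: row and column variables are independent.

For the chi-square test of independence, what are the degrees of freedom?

df = (r−1)(c−1) = (2−1)·(3−1) = 2

degrees of freedom = 2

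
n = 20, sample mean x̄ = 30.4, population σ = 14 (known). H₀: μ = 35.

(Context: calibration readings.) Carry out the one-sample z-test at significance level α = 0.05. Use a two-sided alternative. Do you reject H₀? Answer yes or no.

reject H₀: no

SE = σ/√n = 14/√20 = 3.1305
z = (x̄−μ₀)/SE = (30.4−35)/3.1305 = -1.4694
p-value (two-sided) = 0.14172
At α=0.05: p ≥ α → fail to reject H₀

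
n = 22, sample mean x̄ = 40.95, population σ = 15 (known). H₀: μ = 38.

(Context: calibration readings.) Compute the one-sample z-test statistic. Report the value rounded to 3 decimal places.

test statistic = 0.922

SE = σ/√n = 15/√22 = 3.1980
z = (x̄−μ₀)/SE = (40.95−38)/3.1980 = 0.9224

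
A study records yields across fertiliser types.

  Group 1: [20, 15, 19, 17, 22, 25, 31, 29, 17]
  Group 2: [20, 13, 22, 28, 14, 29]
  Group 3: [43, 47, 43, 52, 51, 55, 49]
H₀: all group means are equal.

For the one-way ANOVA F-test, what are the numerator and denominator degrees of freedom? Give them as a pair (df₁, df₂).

k = 3 groups, N = 22 total
df = (k−1, N−k) = (3−1, 22−3) = (2, 19)

degrees of freedom = [2, 19]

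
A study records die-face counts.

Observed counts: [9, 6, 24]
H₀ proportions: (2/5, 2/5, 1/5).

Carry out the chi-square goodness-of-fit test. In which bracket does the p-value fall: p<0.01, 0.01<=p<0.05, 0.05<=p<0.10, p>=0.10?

p-value bracket: p<0.01

n = 39; E_i = n·p_i = [15.60, 15.60, 7.80]
χ² = (9−15.60)²/15.60 + (6−15.60)²/15.60 + (24−7.80)²/7.80 = 42.3462
df = 2
p-value (upper-tail) = 0.00000
→ bracket: p<0.01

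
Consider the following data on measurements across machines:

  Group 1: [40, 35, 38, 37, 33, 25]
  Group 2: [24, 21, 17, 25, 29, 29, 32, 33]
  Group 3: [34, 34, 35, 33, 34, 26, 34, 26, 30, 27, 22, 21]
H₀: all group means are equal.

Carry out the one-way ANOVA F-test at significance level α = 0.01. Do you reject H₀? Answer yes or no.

Group means [34.67, 26.25, 29.67], grand mean 29.769
SSB = Σnᵢ(x̄ᵢ−x̄)² = 243.115; SSW = ΣΣ(x−x̄ᵢ)² = 637.500
MSB = 243.115/2 = 121.5577; MSW = 637.500/23 = 27.7174
F = MSB/MSW = 4.3856
df = (2, 23)
p-value (upper-tail) = 0.02435
At α=0.01: p ≥ α → fail to reject H₀

reject H₀: no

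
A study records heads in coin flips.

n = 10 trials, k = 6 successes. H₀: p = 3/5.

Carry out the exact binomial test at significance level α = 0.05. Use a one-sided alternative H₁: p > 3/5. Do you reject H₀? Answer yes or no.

Exact binomial: n=10, k=6, p₀=3/5=0.6000
P(X≥6) from Σ C(n,i)·p₀^i·(1−p₀)^(n−i)
p-value (one-sided, H₁ greater) = 0.63310
At α=0.05: p ≥ α → fail to reject H₀

reject H₀: no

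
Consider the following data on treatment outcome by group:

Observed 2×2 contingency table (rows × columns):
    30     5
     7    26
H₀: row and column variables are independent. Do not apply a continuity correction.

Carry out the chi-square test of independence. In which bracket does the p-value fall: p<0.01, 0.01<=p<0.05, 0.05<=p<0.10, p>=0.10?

p-value bracket: p<0.01

Row totals [35, 33], col totals [37, 31], n=68
χ² = (30−19.04)²/19.04 + (5−15.96)²/15.96 + (7−17.96)²/17.96 + (26−15.04)²/15.04 = 28.4889
df = 1
p-value (upper-tail) = 0.00000
→ bracket: p<0.01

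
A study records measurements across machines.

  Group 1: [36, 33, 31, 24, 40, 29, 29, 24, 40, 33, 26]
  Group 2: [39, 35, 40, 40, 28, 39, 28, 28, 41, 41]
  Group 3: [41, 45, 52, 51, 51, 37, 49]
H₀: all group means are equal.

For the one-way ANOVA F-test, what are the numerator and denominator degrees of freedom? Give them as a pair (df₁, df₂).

k = 3 groups, N = 28 total
df = (k−1, N−k) = (3−1, 28−3) = (2, 25)

degrees of freedom = [2, 25]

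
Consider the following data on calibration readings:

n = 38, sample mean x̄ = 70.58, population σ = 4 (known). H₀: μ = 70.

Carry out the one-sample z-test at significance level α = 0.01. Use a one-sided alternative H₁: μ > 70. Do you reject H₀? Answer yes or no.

reject H₀: no

SE = σ/√n = 4/√38 = 0.6489
z = (x̄−μ₀)/SE = (70.58−70)/0.6489 = 0.8938
p-value (one-sided, H₁ greater) = 0.18570
At α=0.01: p ≥ α → fail to reject H₀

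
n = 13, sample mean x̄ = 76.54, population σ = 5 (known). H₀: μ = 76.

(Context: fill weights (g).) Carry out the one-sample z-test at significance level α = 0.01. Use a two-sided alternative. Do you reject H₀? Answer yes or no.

reject H₀: no

SE = σ/√n = 5/√13 = 1.3868
z = (x̄−μ₀)/SE = (76.54−76)/1.3868 = 0.3894
p-value (two-sided) = 0.69698
At α=0.01: p ≥ α → fail to reject H₀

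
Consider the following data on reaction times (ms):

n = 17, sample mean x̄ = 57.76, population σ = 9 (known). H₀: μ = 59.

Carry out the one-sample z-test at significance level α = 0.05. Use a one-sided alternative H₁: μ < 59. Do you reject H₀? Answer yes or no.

reject H₀: no

SE = σ/√n = 9/√17 = 2.1828
z = (x̄−μ₀)/SE = (57.76−59)/2.1828 = -0.5681
p-value (one-sided, H₁ less) = 0.28499
At α=0.05: p ≥ α → fail to reject H₀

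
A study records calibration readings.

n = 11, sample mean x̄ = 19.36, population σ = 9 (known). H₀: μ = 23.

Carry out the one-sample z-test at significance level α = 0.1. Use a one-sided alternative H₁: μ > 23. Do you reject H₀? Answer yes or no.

SE = σ/√n = 9/√11 = 2.7136
z = (x̄−μ₀)/SE = (19.36−23)/2.7136 = -1.3414
p-value (one-sided, H₁ greater) = 0.91010
At α=0.1: p ≥ α → fail to reject H₀

reject H₀: no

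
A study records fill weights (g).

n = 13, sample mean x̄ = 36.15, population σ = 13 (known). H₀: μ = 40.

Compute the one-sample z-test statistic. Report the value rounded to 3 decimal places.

SE = σ/√n = 13/√13 = 3.6056
z = (x̄−μ₀)/SE = (36.15−40)/3.6056 = -1.0678

test statistic = -1.068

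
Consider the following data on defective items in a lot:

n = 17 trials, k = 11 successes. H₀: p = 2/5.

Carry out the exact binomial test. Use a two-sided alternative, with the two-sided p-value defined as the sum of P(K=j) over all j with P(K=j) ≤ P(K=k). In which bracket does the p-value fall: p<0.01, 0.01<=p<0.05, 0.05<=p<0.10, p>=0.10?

p-value bracket: 0.01<=p<0.05

Exact binomial: n=17, k=11, p₀=2/5=0.4000
P(X=j) = C(n,j)·p₀^j·(1−p₀)^(n−j); p = Σ P(X=j) over j with P(X=j) ≤ P(X=11)
p-value (two-sided) = 0.04713
→ bracket: 0.01<=p<0.05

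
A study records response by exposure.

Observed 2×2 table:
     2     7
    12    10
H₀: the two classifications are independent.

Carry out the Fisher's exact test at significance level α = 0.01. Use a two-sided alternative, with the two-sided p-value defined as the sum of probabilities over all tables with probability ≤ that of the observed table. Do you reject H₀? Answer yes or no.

reject H₀: no

Margins: r₁=9, r₂=22, c₁=14, c₂=17, n=31
p_obs = C(9,2)·C(22,12)/C(31,14); sum pmf over tables with pmf ≤ p_obs
p-value (two-sided) = 0.13166
At α=0.01: p ≥ α → fail to reject H₀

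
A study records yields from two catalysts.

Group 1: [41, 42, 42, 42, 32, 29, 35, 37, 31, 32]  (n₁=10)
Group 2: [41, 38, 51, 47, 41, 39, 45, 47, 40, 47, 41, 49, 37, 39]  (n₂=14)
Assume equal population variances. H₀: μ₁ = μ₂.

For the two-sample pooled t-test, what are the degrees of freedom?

df = n₁ + n₂ − 2 = 10 + 14 − 2 = 22

degrees of freedom = 22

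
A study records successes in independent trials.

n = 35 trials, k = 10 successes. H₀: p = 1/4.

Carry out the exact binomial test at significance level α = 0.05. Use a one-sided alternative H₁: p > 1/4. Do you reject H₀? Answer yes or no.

reject H₀: no

Exact binomial: n=35, k=10, p₀=1/4=0.2500
P(X≥10) from Σ C(n,i)·p₀^i·(1−p₀)^(n−i)
p-value (one-sided, H₁ greater) = 0.37368
At α=0.05: p ≥ α → fail to reject H₀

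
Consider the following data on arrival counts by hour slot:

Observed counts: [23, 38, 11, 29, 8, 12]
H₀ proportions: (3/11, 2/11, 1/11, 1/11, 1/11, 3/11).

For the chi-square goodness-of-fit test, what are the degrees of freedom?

df = k − 1 = 6 − 1 = 5

degrees of freedom = 5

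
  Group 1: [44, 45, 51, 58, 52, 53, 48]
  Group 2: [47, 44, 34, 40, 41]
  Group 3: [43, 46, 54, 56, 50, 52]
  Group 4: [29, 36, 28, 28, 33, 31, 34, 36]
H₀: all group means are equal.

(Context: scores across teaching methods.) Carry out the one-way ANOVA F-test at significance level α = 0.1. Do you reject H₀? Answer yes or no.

Group means [50.14, 41.20, 50.17, 31.88], grand mean 42.808
SSB = Σnᵢ(x̄ᵢ−x̄)² = 1670.673; SSW = ΣΣ(x−x̄ᵢ)² = 437.365
MSB = 1670.673/3 = 556.8910; MSW = 437.365/22 = 19.8802
F = MSB/MSW = 28.0123
df = (3, 22)
p-value (upper-tail) = 0.00000
At α=0.1: p < α → reject H₀

reject H₀: yes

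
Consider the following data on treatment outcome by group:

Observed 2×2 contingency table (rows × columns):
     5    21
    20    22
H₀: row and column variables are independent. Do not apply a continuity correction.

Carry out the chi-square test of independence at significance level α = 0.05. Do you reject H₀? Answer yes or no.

Row totals [26, 42], col totals [25, 43], n=68
χ² = (5−9.56)²/9.56 + (21−16.44)²/16.44 + (20−15.44)²/15.44 + (22−26.56)²/26.56 = 5.5667
df = 1
p-value (upper-tail) = 0.01830
At α=0.05: p < α → reject H₀

reject H₀: yes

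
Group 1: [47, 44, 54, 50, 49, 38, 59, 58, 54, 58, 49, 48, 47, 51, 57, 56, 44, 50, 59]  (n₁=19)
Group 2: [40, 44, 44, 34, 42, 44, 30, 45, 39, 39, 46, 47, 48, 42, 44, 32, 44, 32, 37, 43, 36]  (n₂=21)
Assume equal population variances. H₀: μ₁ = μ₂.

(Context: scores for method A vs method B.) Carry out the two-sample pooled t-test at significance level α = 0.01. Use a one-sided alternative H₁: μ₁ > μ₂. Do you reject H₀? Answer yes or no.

reject H₀: yes

x̄₁=51.158, s₁=5.881, n₁=19
x̄₂=40.571, s₂=5.269, n₂=21
s_p² = [18·5.881² + 20·5.269²]/38 = 30.9913
SE = √(s_p²·(1/19+1/21)) = 1.7626
t = (51.158−40.571)/1.7626 = 6.0060
df = 38
p-value (one-sided, H₁ greater) = 0.00000
At α=0.01: p < α → reject H₀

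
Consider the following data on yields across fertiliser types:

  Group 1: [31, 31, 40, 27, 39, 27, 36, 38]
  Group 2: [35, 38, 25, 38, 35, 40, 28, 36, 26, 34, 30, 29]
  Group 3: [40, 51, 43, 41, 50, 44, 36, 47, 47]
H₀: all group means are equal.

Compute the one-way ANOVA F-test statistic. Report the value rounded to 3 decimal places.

test statistic = 15.176

Group means [33.62, 32.83, 44.33], grand mean 36.621
SSB = Σnᵢ(x̄ᵢ−x̄)² = 779.286; SSW = ΣΣ(x−x̄ᵢ)² = 667.542
MSB = 779.286/2 = 389.6430; MSW = 667.542/26 = 25.6747
F = MSB/MSW = 15.1762
df = (2, 26)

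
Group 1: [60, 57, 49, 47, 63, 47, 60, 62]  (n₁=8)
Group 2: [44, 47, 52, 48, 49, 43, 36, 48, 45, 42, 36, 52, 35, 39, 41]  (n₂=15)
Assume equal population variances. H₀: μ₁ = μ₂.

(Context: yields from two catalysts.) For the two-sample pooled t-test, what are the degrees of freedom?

degrees of freedom = 21

df = n₁ + n₂ − 2 = 8 + 15 − 2 = 21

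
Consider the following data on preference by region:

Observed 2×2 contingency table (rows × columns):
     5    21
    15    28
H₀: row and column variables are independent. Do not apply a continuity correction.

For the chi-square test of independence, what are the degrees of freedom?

df = (r−1)(c−1) = (2−1)·(2−1) = 1

degrees of freedom = 1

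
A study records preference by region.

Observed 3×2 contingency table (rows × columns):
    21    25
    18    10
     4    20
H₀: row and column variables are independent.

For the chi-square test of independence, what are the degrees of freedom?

df = (r−1)(c−1) = (3−1)·(2−1) = 2

degrees of freedom = 2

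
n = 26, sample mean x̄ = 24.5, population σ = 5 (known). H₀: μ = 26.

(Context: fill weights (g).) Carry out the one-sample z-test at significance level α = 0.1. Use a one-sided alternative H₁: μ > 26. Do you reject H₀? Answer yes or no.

reject H₀: no

SE = σ/√n = 5/√26 = 0.9806
z = (x̄−μ₀)/SE = (24.5−26)/0.9806 = -1.5297
p-value (one-sided, H₁ greater) = 0.93696
At α=0.1: p ≥ α → fail to reject H₀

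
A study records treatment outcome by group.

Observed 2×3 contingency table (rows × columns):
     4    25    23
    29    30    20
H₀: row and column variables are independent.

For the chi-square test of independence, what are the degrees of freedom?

df = (r−1)(c−1) = (2−1)·(3−1) = 2

degrees of freedom = 2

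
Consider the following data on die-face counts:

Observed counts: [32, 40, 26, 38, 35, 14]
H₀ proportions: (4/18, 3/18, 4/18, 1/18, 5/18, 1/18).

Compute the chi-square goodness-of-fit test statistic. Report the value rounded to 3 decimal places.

test statistic = 91.649

n = 185; E_i = n·p_i = [41.11, 30.83, 41.11, 10.28, 51.39, 10.28]
χ² = (32−41.11)²/41.11 + (40−30.83)²/30.83 + (26−41.11)²/41.11 + (38−10.28)²/10.28 + (35−51.39)²/51.39 + (14−10.28)²/10.28 = 91.6486
df = 5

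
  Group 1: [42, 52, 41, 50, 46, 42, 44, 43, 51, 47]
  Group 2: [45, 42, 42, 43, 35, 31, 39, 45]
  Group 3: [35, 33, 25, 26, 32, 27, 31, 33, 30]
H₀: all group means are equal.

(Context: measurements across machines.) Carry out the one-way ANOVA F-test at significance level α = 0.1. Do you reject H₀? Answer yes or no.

Group means [45.80, 40.25, 30.22], grand mean 38.963
SSB = Σnᵢ(x̄ᵢ−x̄)² = 1168.307; SSW = ΣΣ(x−x̄ᵢ)² = 418.656
MSB = 1168.307/2 = 584.1537; MSW = 418.656/24 = 17.4440
F = MSB/MSW = 33.4874
df = (2, 24)
p-value (upper-tail) = 0.00000
At α=0.1: p < α → reject H₀

reject H₀: yes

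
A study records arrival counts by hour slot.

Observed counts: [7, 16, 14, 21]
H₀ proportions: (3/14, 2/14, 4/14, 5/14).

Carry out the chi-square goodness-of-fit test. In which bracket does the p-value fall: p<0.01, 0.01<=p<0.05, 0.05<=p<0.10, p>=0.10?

p-value bracket: 0.01<=p<0.05

n = 58; E_i = n·p_i = [12.43, 8.29, 16.57, 20.71]
χ² = (7−12.43)²/12.43 + (16−8.29)²/8.29 + (14−16.57)²/16.57 + (21−20.71)²/20.71 = 9.9563
df = 3
p-value (upper-tail) = 0.01894
→ bracket: 0.01<=p<0.05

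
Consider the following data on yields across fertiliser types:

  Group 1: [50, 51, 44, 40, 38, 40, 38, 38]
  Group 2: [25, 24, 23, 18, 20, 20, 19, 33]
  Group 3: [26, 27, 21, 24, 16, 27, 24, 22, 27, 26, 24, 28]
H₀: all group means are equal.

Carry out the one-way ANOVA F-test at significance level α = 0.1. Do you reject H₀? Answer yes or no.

Group means [42.38, 22.75, 24.33], grand mean 29.036
SSB = Σnᵢ(x̄ᵢ−x̄)² = 2004.923; SSW = ΣΣ(x−x̄ᵢ)² = 494.042
MSB = 2004.923/2 = 1002.4613; MSW = 494.042/25 = 19.7617
F = MSB/MSW = 50.7276
df = (2, 25)
p-value (upper-tail) = 0.00000
At α=0.1: p < α → reject H₀

reject H₀: yes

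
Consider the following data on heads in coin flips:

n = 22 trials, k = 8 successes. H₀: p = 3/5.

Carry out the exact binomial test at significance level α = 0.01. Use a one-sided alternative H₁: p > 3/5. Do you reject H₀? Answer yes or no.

reject H₀: no

Exact binomial: n=22, k=8, p₀=3/5=0.6000
P(X≥8) from Σ C(n,i)·p₀^i·(1−p₀)^(n−i)
p-value (one-sided, H₁ greater) = 0.99295
At α=0.01: p ≥ α → fail to reject H₀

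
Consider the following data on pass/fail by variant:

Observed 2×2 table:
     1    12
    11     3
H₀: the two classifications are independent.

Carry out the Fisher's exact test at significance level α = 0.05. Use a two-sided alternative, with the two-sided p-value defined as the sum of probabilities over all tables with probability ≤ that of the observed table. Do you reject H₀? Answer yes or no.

Margins: r₁=13, r₂=14, c₁=12, c₂=15, n=27
p_obs = C(13,1)·C(14,11)/C(27,12); sum pmf over tables with pmf ≤ p_obs
p-value (two-sided) = 0.00034
At α=0.05: p < α → reject H₀

reject H₀: yes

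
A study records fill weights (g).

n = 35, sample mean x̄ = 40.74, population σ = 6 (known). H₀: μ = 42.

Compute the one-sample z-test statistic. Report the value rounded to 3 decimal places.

SE = σ/√n = 6/√35 = 1.0142
z = (x̄−μ₀)/SE = (40.74−42)/1.0142 = -1.2424

test statistic = -1.242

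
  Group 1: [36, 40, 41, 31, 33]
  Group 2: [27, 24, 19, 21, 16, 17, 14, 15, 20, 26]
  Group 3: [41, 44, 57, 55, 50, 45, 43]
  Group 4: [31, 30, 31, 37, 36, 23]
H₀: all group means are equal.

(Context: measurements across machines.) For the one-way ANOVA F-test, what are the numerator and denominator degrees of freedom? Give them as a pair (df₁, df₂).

k = 4 groups, N = 28 total
df = (k−1, N−k) = (4−1, 28−4) = (3, 24)

degrees of freedom = [3, 24]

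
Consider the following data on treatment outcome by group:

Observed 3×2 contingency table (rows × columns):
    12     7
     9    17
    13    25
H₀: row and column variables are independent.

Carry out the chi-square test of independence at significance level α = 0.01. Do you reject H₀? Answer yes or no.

reject H₀: no

Row totals [19, 26, 38], col totals [34, 49], n=83
χ² = (12−7.78)²/7.78 + (7−11.22)²/11.22 + (9−10.65)²/10.65 + (17−15.35)²/15.35 + (13−15.57)²/15.57 + (25−22.43)²/22.43 = 5.0199
df = 2
p-value (upper-tail) = 0.08127
At α=0.01: p ≥ α → fail to reject H₀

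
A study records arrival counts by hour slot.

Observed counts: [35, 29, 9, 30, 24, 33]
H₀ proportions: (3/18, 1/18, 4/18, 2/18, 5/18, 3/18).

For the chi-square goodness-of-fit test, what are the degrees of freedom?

df = k − 1 = 6 − 1 = 5

degrees of freedom = 5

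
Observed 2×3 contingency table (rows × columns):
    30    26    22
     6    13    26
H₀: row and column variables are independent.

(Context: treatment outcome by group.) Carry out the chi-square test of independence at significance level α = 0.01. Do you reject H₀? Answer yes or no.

Row totals [78, 45], col totals [36, 39, 48], n=123
χ² = (30−22.83)²/22.83 + (26−24.73)²/24.73 + (22−30.44)²/30.44 + (6−13.17)²/13.17 + (13−14.27)²/14.27 + (26−17.56)²/17.56 = 12.7293
df = 2
p-value (upper-tail) = 0.00172
At α=0.01: p < α → reject H₀

reject H₀: yes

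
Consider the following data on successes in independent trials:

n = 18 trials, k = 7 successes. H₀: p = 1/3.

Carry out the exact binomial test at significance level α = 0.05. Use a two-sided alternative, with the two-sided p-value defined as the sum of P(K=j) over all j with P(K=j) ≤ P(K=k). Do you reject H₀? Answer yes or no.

Exact binomial: n=18, k=7, p₀=1/3=0.3333
P(X=j) = C(n,j)·p₀^j·(1−p₀)^(n−j); p = Σ P(X=j) over j with P(X=j) ≤ P(X=7)
p-value (two-sided) = 0.62256
At α=0.05: p ≥ α → fail to reject H₀

reject H₀: no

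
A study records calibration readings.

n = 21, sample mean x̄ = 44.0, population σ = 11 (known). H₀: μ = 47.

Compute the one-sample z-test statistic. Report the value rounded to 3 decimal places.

test statistic = -1.250

SE = σ/√n = 11/√21 = 2.4004
z = (x̄−μ₀)/SE = (44.0−47)/2.4004 = -1.2498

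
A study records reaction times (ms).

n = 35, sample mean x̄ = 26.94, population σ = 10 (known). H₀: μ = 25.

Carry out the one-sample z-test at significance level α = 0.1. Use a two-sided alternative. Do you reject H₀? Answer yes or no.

reject H₀: no

SE = σ/√n = 10/√35 = 1.6903
z = (x̄−μ₀)/SE = (26.94−25)/1.6903 = 1.1477
p-value (two-sided) = 0.25108
At α=0.1: p ≥ α → fail to reject H₀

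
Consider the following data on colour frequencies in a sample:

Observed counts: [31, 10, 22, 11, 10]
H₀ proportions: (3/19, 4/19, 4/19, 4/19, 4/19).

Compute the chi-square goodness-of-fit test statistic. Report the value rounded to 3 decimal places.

test statistic = 33.977

n = 84; E_i = n·p_i = [13.26, 17.68, 17.68, 17.68, 17.68]
χ² = (31−13.26)²/13.26 + (10−17.68)²/17.68 + (22−17.68)²/17.68 + (11−17.68)²/17.68 + (10−17.68)²/17.68 = 33.9772
df = 4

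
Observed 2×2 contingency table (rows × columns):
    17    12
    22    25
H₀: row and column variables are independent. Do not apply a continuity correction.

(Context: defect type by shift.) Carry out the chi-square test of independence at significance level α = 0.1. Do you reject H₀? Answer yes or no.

Row totals [29, 47], col totals [39, 37], n=76
χ² = (17−14.88)²/14.88 + (12−14.12)²/14.12 + (22−24.12)²/24.12 + (25−22.88)²/22.88 = 1.0016
df = 1
p-value (upper-tail) = 0.31692
At α=0.1: p ≥ α → fail to reject H₀

reject H₀: no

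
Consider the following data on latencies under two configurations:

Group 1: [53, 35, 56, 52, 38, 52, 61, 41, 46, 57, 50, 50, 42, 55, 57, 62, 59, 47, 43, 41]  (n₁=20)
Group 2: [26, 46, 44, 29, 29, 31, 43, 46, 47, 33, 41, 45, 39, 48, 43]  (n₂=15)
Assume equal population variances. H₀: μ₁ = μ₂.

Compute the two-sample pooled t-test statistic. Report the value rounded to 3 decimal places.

x̄₁=49.850, s₁=7.916, n₁=20
x̄₂=39.333, s₂=7.594, n₂=15
s_p² = [19·7.916² + 14·7.594²]/33 = 60.5419
SE = √(s_p²·(1/20+1/15)) = 2.6577
t = (49.850−39.333)/2.6577 = 3.9571
df = 33

test statistic = 3.957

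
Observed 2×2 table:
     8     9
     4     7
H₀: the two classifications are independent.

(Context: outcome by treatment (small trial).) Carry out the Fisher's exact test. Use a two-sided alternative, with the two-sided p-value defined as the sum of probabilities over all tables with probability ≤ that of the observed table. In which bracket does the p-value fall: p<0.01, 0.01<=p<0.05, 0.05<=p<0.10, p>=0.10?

p-value bracket: p>=0.10

Margins: r₁=17, r₂=11, c₁=12, c₂=16, n=28
p_obs = C(17,8)·C(11,4)/C(28,12); sum pmf over tables with pmf ≤ p_obs
p-value (two-sided) = 0.70465
→ bracket: p>=0.10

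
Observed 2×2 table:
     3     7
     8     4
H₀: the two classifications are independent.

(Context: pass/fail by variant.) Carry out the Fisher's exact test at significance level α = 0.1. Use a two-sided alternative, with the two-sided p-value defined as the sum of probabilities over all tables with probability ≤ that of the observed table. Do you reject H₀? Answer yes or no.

reject H₀: no

Margins: r₁=10, r₂=12, c₁=11, c₂=11, n=22
p_obs = C(10,3)·C(12,8)/C(22,11); sum pmf over tables with pmf ≤ p_obs
p-value (two-sided) = 0.19838
At α=0.1: p ≥ α → fail to reject H₀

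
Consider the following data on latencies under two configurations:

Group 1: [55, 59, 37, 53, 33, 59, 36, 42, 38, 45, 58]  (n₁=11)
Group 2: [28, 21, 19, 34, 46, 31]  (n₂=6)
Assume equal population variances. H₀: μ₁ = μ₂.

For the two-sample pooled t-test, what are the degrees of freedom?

df = n₁ + n₂ − 2 = 11 + 6 − 2 = 15

degrees of freedom = 15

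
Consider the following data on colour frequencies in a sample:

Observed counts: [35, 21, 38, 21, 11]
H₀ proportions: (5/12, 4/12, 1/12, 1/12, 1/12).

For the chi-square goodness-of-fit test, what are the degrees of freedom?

degrees of freedom = 4

df = k − 1 = 5 − 1 = 4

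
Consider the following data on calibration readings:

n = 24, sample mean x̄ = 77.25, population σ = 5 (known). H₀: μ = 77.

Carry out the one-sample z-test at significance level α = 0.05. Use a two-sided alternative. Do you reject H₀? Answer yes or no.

SE = σ/√n = 5/√24 = 1.0206
z = (x̄−μ₀)/SE = (77.25−77)/1.0206 = 0.2449
p-value (two-sided) = 0.80650
At α=0.05: p ≥ α → fail to reject H₀

reject H₀: no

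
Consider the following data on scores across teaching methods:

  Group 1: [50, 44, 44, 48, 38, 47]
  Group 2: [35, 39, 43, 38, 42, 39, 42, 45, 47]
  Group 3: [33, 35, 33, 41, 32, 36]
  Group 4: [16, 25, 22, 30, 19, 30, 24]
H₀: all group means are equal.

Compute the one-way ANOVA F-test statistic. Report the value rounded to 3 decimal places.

Group means [45.17, 41.11, 35.00, 23.71], grand mean 36.321
SSB = Σnᵢ(x̄ᵢ−x̄)² = 1798.956; SSW = ΣΣ(x−x̄ᵢ)² = 419.151
MSB = 1798.956/3 = 599.6521; MSW = 419.151/24 = 17.4646
F = MSB/MSW = 34.3353
df = (3, 24)

test statistic = 34.335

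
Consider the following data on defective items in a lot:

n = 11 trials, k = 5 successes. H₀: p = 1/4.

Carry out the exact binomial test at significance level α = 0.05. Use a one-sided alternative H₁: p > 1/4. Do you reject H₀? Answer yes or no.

reject H₀: no

Exact binomial: n=11, k=5, p₀=1/4=0.2500
P(X≥5) from Σ C(n,i)·p₀^i·(1−p₀)^(n−i)
p-value (one-sided, H₁ greater) = 0.11463
At α=0.05: p ≥ α → fail to reject H₀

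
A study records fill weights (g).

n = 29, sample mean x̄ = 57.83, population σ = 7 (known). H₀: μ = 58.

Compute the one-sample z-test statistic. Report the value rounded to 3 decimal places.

SE = σ/√n = 7/√29 = 1.2999
z = (x̄−μ₀)/SE = (57.83−58)/1.2999 = -0.1308

test statistic = -0.131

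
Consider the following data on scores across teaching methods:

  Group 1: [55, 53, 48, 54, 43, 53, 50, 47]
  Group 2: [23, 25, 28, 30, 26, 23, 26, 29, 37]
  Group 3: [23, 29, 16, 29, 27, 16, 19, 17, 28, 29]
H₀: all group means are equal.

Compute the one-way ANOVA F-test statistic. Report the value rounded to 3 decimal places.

Group means [50.38, 27.44, 23.30], grand mean 32.704
SSB = Σnᵢ(x̄ᵢ−x̄)² = 3631.432; SSW = ΣΣ(x−x̄ᵢ)² = 568.197
MSB = 3631.432/2 = 1815.7162; MSW = 568.197/24 = 23.6749
F = MSB/MSW = 76.6938
df = (2, 24)

test statistic = 76.694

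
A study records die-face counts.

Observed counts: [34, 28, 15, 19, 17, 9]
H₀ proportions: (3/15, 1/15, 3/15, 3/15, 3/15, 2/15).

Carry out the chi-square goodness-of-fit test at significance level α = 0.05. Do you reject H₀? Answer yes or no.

reject H₀: yes

n = 122; E_i = n·p_i = [24.40, 8.13, 24.40, 24.40, 24.40, 16.27]
χ² = (34−24.40)²/24.40 + (28−8.13)²/8.13 + (15−24.40)²/24.40 + (19−24.40)²/24.40 + (17−24.40)²/24.40 + (9−16.27)²/16.27 = 62.6107
df = 5
p-value (upper-tail) = 0.00000
At α=0.05: p < α → reject H₀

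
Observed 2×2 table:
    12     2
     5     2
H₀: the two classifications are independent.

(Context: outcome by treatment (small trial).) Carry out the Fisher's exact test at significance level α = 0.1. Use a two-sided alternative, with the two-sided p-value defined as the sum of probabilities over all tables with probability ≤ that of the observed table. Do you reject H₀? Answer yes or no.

Margins: r₁=14, r₂=7, c₁=17, c₂=4, n=21
p_obs = C(14,12)·C(7,5)/C(21,17); sum pmf over tables with pmf ≤ p_obs
p-value (two-sided) = 0.57427
At α=0.1: p ≥ α → fail to reject H₀

reject H₀: no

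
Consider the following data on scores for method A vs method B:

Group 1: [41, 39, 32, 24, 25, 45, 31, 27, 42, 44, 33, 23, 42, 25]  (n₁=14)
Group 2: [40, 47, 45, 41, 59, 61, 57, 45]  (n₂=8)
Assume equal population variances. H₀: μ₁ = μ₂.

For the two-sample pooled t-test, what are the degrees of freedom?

degrees of freedom = 20

df = n₁ + n₂ − 2 = 14 + 8 − 2 = 20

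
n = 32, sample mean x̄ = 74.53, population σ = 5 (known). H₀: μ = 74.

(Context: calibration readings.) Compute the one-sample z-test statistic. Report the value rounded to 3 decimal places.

test statistic = 0.600

SE = σ/√n = 5/√32 = 0.8839
z = (x̄−μ₀)/SE = (74.53−74)/0.8839 = 0.5996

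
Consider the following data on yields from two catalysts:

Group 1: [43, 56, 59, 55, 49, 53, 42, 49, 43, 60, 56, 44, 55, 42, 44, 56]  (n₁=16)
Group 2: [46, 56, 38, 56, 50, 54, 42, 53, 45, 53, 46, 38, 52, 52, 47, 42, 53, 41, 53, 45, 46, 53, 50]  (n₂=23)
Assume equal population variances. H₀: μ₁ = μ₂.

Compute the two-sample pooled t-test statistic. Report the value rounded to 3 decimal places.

test statistic = 1.063

x̄₁=50.375, s₁=6.561, n₁=16
x̄₂=48.304, s₂=5.555, n₂=23
s_p² = [15·6.561² + 22·5.555²]/37 = 35.8005
SE = √(s_p²·(1/16+1/23)) = 1.9478
t = (50.375−48.304)/1.9478 = 1.0631
df = 37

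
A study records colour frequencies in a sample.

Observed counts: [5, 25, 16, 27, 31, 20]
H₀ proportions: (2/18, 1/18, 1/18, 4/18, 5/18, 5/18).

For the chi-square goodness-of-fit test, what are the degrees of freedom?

df = k − 1 = 6 − 1 = 5

degrees of freedom = 5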